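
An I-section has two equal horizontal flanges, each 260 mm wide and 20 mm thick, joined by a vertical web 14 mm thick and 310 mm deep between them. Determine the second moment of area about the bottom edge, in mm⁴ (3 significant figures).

Split into non-overlapping primitives; take the origin at the lower-left of the bounding box.
Bottom flange: 260 × 20, A = 5 200 mm², y = 10 mm, Ī = 173 333 mm⁴.
Web: 14 × 310, A = 4 340 mm², y = 175 mm, Ī = 34 756 167 mm⁴.
Top flange: 260 × 20, A = 5 200 mm², y = 340 mm, Ī = 173 333 mm⁴.
Transfer each piece to a horizontal axis along the bottom face using Ī + A·d² with d = y − 0:
  bottom flange: d = 10 mm → contributes +693 333 mm⁴
  web: d = 175 mm → contributes +167 668 667 mm⁴
  top flange: d = 340 mm → contributes +601 293 333 mm⁴
Total I = 769 655 333 mm⁴.

I_base ≈ 7.70 × 10⁸ mm⁴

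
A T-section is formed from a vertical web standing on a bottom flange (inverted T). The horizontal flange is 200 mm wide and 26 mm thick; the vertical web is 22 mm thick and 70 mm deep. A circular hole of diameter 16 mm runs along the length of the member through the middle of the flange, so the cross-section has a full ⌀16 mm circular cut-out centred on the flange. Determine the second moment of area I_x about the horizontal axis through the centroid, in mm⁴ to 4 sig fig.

Decompose the section into non-overlapping parts with the origin at the bottom-left of its bounding rectangle.
Flange: 200 × 26, A = 5 200 mm², y = 13 mm, Ī = 292 933 mm⁴.
Web: 22 × 70, A = 1 540 mm², y = 61 mm, Ī = 628 833 mm⁴.
Hole (subtracted): ⌀16, A = 201.062 mm², y = 13 mm, Ī = 3216.99 mm⁴.
Centroid: ȳ = ΣA·y / ΣA = 24.3046 mm.
Transfer each piece to the horizontal axis through the centroid using Ī + A·d² with d = y − 24.3046:
  flange: d = -11.3046 mm → contributes +957 461 mm⁴
  web: d = 36.6954 mm → contributes +2 702 525 mm⁴
  hole: d = -11.3046 mm → contributes −28911.4 mm⁴
Total I = 3 631 075 mm⁴.

I_x ≈ 3.631 × 10⁶ mm⁴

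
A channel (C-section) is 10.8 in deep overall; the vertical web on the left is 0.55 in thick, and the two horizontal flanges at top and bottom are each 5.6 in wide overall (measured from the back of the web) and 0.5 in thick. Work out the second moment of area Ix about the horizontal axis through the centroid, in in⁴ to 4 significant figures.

Ix ≈ 191.8 in⁴

Break the section into simple shapes (no overlaps), measuring from the bottom-left corner of the bounding box.
Web: 0.55 × 10.8, A = 5.94 in², y = 5.4 in, Ī = 57.7368 in⁴.
Top flange (beyond web): 5.05 × 0.5, A = 2.525 in², y = 10.55 in, Ī = 0.0526042 in⁴.
Bottom flange (beyond web): 5.05 × 0.5, A = 2.525 in², y = 0.25 in, Ī = 0.0526042 in⁴.
By symmetry the centroid is at mid-height, ȳ = 5.4 in.
Transfer each piece to the horizontal axis through the centroid using Ī + A·d² with d = y − 5.4:
  web: d = 0 in → contributes +57.7368 in⁴
  top flange (beyond web): d = 5.15 in → contributes +67.0219 in⁴
  bottom flange (beyond web): d = -5.15 in → contributes +67.0219 in⁴
Total I = 191.781 in⁴.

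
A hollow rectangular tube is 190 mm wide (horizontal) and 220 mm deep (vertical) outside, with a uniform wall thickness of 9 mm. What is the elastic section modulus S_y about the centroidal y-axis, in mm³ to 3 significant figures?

Decompose the section into non-overlapping parts with the origin at the bottom-left of its bounding rectangle.
Outer rectangle: 190 × 220, A = 41 800 mm², x = 95 mm, Ī = 125 748 333 mm⁴.
Inner void (subtracted): 172 × 202, A = 34 744 mm², x = 95 mm, Ī = 85 655 541 mm⁴.
By symmetry the centroid is at mid-width, x̄ = 95 mm.
All pieces are centred on the centroidal y-axis, so I = ΣĪ (holes subtracted) = 40 092 792 mm⁴.
Extreme fibre distance c = 95 mm; S = I/c = 422 029 mm³.

S_y ≈ 4.22 × 10⁵ mm³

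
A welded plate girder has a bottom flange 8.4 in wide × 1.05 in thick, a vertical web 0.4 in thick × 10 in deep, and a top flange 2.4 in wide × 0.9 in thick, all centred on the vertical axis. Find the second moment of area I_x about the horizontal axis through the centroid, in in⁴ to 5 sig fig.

I_x ≈ 276.50 in⁴

Treat the section as a set of non-overlapping primitives; coordinates are from the bounding-box lower-left.
Bottom plate: 8.4 × 1.05, A = 8.82 in², y = 0.525 in, Ī = 0.8103375 in⁴.
Web plate: 0.4 × 10, A = 4 in², y = 6.05 in, Ī = 33.33333 in⁴.
Top plate: 2.4 × 0.9, A = 2.16 in², y = 11.5 in, Ī = 0.1458 in⁴.
Centroid: ȳ = ΣA·y / ΣA = 3.58281 in.
Transfer each piece to the horizontal axis through the centroid using Ī + A·d² with d = y − 3.58281:
  bottom plate: d = -3.05781 in → contributes +83.27914 in⁴
  web plate: d = 2.46719 in → contributes +57.68143 in⁴
  top plate: d = 7.91719 in → contributes +135.5387 in⁴
Total I = 276.4993 in⁴.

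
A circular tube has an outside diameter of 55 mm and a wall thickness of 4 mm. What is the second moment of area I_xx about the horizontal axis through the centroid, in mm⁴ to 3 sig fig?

I_xx ≈ 2.10 × 10⁵ mm⁴

Break the section into simple shapes (no overlaps), measuring from the bottom-left corner of the bounding box.
Outer circle: ⌀55, A = 2375.8 mm², y = 27.5 mm, Ī = 449 180 mm⁴.
Bore (subtracted): ⌀47, A = 1734.9 mm², y = 27.5 mm, Ī = 239 531 mm⁴.
By symmetry the centroid is at mid-height, ȳ = 27.5 mm.
All pieces are centred on the horizontal axis through the centroid, so I = ΣĪ (holes subtracted) = 209 649 mm⁴.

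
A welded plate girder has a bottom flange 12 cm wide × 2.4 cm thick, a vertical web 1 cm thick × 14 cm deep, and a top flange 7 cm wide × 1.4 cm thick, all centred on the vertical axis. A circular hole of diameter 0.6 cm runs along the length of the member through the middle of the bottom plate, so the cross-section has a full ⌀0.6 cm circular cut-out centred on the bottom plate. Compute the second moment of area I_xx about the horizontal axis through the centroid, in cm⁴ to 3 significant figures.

I_xx ≈ 2260 cm⁴

Treat the section as a set of non-overlapping primitives; coordinates are from the bounding-box lower-left.
Bottom plate: 12 × 2.4, A = 28.8 cm², y = 1.2 cm, Ī = 13.824 cm⁴.
Web plate: 1 × 14, A = 14 cm², y = 9.4 cm, Ī = 228.67 cm⁴.
Top plate: 7 × 1.4, A = 9.8 cm², y = 17.1 cm, Ī = 1.6007 cm⁴.
Hole (subtracted): ⌀0.6, A = 0.28274 cm², y = 1.2 cm, Ī = 0.0063617 cm⁴.
Centroid: ȳ = ΣA·y / ΣA = 6.3727 cm.
Transfer each piece to the horizontal axis through the centroid using Ī + A·d² with d = y − 6.3727:
  bottom plate: d = -5.1727 cm → contributes +784.41 cm⁴
  web plate: d = 3.0273 cm → contributes +356.97 cm⁴
  top plate: d = 10.727 cm → contributes +1129.3 cm⁴
  hole: d = -5.1727 cm → contributes −7.5716 cm⁴
Total I = 2263.2 cm⁴.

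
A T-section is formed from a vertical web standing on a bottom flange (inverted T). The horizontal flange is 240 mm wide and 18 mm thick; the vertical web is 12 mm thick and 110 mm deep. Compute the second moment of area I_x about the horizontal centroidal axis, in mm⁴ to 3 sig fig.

Split into non-overlapping primitives; take the origin at the lower-left of the bounding box.
Flange: 240 × 18, A = 4 320 mm², y = 9 mm, Ī = 116 640 mm⁴.
Web: 12 × 110, A = 1 320 mm², y = 73 mm, Ī = 1 331 000 mm⁴.
Centroid: ȳ = ΣA·y / ΣA = 23.979 mm.
Transfer each piece to the horizontal centroidal axis using Ī + A·d² with d = y − 23.979:
  flange: d = -14.979 mm → contributes +1 085 885 mm⁴
  web: d = 49.021 mm → contributes +4 503 073 mm⁴
Total I = 5 588 957 mm⁴.

I_x ≈ 5.59 × 10⁶ mm⁴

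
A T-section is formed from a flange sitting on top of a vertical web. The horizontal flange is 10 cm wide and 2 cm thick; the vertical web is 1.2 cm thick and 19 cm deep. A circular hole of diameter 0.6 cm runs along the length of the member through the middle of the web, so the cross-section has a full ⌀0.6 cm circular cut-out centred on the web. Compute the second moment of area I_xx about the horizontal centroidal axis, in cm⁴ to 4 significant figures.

I_xx ≈ 1860 cm⁴

Decompose the section into non-overlapping parts with the origin at the bottom-left of its bounding rectangle.
Flange: 10 × 2, A = 20 cm², y = 20 cm, Ī = 6.66667 cm⁴.
Web: 1.2 × 19, A = 22.8 cm², y = 9.5 cm, Ī = 685.9 cm⁴.
Hole (subtracted): ⌀0.6, A = 0.282743 cm², y = 9.5 cm, Ī = 0.00636173 cm⁴.
Centroid: ȳ = ΣA·y / ΣA = 14.4392 cm.
Transfer each piece to the horizontal centroidal axis using Ī + A·d² with d = y − 14.4392:
  flange: d = 5.56083 cm → contributes +625.123 cm⁴
  web: d = -4.93917 cm → contributes +1242.12 cm⁴
  hole: d = -4.93917 cm → contributes −6.904 cm⁴
Total I = 1860.33 cm⁴.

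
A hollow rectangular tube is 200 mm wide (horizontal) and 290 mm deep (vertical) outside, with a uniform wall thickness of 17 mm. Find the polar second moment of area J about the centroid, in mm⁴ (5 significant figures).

Split into non-overlapping primitives; take the origin at the lower-left of the bounding box.
Outer rectangle: 200 × 290, A = 58 000 mm², y = 145 mm, Ī = 406 483 333 mm⁴.
Inner void (subtracted): 166 × 256, A = 42 496 mm², y = 145 mm, Ī = 232 084 821 mm⁴.
By symmetry the centroid is at mid-height, ȳ = 145 mm.
All pieces are centred on the centroidal x-axis, so I = ΣĪ (holes subtracted) = 174 398 512 mm⁴.
Repeating about the centroidal y-axis gives I_y = 95 748 352 mm⁴.
Polar second moment: J = I_x + I_y = 270 146 864 mm⁴.

J ≈ 2.7015 × 10⁸ mm⁴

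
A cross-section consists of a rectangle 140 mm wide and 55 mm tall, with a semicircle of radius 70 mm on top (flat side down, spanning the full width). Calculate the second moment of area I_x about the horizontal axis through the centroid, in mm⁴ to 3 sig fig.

I_x ≈ 1.72 × 10⁷ mm⁴

Treat the section as a set of non-overlapping primitives; coordinates are from the bounding-box lower-left.
Rectangular body: 140 × 55, A = 7 700 mm², y = 27.5 mm, Ī = 1 941 042 mm⁴.
Semicircular cap: semicircle r = 70, A = 7696.9 mm², y = 84.709 mm, Ī = 2 635 265 mm⁴.
Centroid: ȳ = ΣA·y / ΣA = 56.099 mm.
Transfer each piece to the horizontal axis through the centroid using Ī + A·d² with d = y − 56.099:
  rectangular body: d = -28.599 mm → contributes +8 238 764 mm⁴
  semicircular cap: d = 28.61 mm → contributes +8 935 521 mm⁴
Total I = 17 174 285 mm⁴.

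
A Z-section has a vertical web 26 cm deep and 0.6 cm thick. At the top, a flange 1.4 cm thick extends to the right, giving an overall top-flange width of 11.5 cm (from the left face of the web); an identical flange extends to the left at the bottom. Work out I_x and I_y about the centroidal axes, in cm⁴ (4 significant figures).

I_x ≈ 5501 cm⁴, I_y ≈ 1312 cm⁴

Split into non-overlapping primitives; take the origin at the lower-left of the bounding box.
Web: 0.6 × 26, A = 15.6 cm², y = 13 cm, Ī = 878.8 cm⁴.
Top flange (beyond web): 10.9 × 1.4, A = 15.26 cm², y = 25.3 cm, Ī = 2.49247 cm⁴.
Bottom flange (beyond web): 10.9 × 1.4, A = 15.26 cm², y = 0.7 cm, Ī = 2.49247 cm⁴.
Centroid: ȳ = ΣA·y / ΣA = 13 cm.
Transfer each piece to the centroidal x-axis using Ī + A·d² with d = y − 13:
  web: d = 0 cm → contributes +878.8 cm⁴
  top flange (beyond web): d = 12.3 cm → contributes +2311.18 cm⁴
  bottom flange (beyond web): d = -12.3 cm → contributes +2311.18 cm⁴
Total I = 5501.16 cm⁴.
For the y-axis: x̄ = 11.2 cm.
Repeating about the centroidal y-axis gives I_y = 1311.71 cm⁴.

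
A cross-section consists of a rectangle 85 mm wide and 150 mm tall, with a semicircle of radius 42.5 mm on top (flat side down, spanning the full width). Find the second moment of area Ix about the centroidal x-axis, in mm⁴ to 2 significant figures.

Ix ≈ 4.4 × 10⁷ mm⁴

Decompose the section into non-overlapping parts with the origin at the bottom-left of its bounding rectangle.
Rectangular body: 85 × 150, A = 12 750 mm², y = 75 mm, Ī = 23 906 250 mm⁴.
Semicircular cap: semicircle r = 42.5, A = 2 837 mm², y = 168 mm, Ī = 358 086 mm⁴.
Centroid: ȳ = ΣA·y / ΣA = 91.94 mm.
Transfer each piece to the centroidal x-axis using Ī + A·d² with d = y − 91.94:
  rectangular body: d = -16.94 mm → contributes +27 562 899 mm⁴
  semicircular cap: d = 76.1 mm → contributes +16 790 285 mm⁴
Total I = 44 353 184 mm⁴.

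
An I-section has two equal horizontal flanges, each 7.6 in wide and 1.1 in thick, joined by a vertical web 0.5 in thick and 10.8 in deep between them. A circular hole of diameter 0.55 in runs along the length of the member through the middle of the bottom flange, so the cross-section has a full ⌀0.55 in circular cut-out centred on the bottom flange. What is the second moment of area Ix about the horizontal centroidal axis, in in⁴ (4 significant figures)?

Ix ≈ 637.6 in⁴

Split into non-overlapping primitives; take the origin at the lower-left of the bounding box.
Bottom flange: 7.6 × 1.1, A = 8.36 in², y = 0.55 in, Ī = 0.842967 in⁴.
Web: 0.5 × 10.8, A = 5.4 in², y = 6.5 in, Ī = 52.488 in⁴.
Top flange: 7.6 × 1.1, A = 8.36 in², y = 12.45 in, Ī = 0.842967 in⁴.
Hole (subtracted): ⌀0.55, A = 0.237583 in², y = 0.55 in, Ī = 0.0044918 in⁴.
Centroid: ȳ = ΣA·y / ΣA = 6.5646 in.
Transfer each piece to the horizontal centroidal axis using Ī + A·d² with d = y − 6.5646:
  bottom flange: d = -6.0146 in → contributes +303.269 in⁴
  web: d = -0.0646007 in → contributes +52.5105 in⁴
  top flange: d = 5.8854 in → contributes +290.416 in⁴
  hole: d = -6.0146 in → contributes −8.59915 in⁴
Total I = 637.597 in⁴.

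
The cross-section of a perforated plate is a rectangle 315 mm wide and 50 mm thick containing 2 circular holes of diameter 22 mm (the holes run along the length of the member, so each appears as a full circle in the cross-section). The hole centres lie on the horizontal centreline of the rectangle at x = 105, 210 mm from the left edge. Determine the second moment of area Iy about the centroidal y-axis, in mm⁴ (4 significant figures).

Split into non-overlapping primitives; take the origin at the lower-left of the bounding box.
Plate: 315 × 50, A = 15 750 mm², x = 157.5 mm, Ī = 130 232 813 mm⁴.
Hole 1 (subtracted): ⌀22, A = 380.133 mm², x = 105 mm, Ī = 11 499 mm⁴.
Hole 2 (subtracted): ⌀22, A = 380.133 mm², x = 210 mm, Ī = 11 499 mm⁴.
By symmetry the centroid is at mid-width, x̄ = 157.5 mm.
Transfer each piece to the centroidal y-axis using Ī + A·d² with d = x − 157.5:
  plate: d = 0 mm → contributes +130 232 813 mm⁴
  hole 1: d = -52.5 mm → contributes −1 059 240 mm⁴
  hole 2: d = 52.5 mm → contributes −1 059 240 mm⁴
Total I = 128 114 333 mm⁴.

Iy ≈ 1.281 × 10⁸ mm⁴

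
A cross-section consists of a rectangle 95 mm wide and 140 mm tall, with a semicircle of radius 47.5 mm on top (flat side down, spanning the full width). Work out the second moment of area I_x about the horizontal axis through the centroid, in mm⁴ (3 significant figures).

Break the section into simple shapes (no overlaps), measuring from the bottom-left corner of the bounding box.
Rectangular body: 95 × 140, A = 13 300 mm², y = 70 mm, Ī = 21 723 333 mm⁴.
Semicircular cap: semicircle r = 47.5, A = 3544.1 mm², y = 160.16 mm, Ī = 558 736 mm⁴.
Centroid: ȳ = ΣA·y / ΣA = 88.97 mm.
Transfer each piece to the horizontal axis through the centroid using Ī + A·d² with d = y − 88.97:
  rectangular body: d = -18.97 mm → contributes +26 509 567 mm⁴
  semicircular cap: d = 71.189 mm → contributes +18 520 066 mm⁴
Total I = 45 029 633 mm⁴.

I_x ≈ 4.50 × 10⁷ mm⁴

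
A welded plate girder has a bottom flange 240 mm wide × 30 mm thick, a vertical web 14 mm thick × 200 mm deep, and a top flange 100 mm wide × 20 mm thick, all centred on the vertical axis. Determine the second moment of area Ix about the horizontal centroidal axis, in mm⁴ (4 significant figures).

Decompose the section into non-overlapping parts with the origin at the bottom-left of its bounding rectangle.
Bottom plate: 240 × 30, A = 7 200 mm², y = 15 mm, Ī = 540 000 mm⁴.
Web plate: 14 × 200, A = 2 800 mm², y = 130 mm, Ī = 9 333 333 mm⁴.
Top plate: 100 × 20, A = 2 000 mm², y = 240 mm, Ī = 66666.7 mm⁴.
Centroid: ȳ = ΣA·y / ΣA = 79.3333 mm.
Transfer each piece to the horizontal centroidal axis using Ī + A·d² with d = y − 79.3333:
  bottom plate: d = -64.3333 mm → contributes +30 339 200 mm⁴
  web plate: d = 50.6667 mm → contributes +16 521 244 mm⁴
  top plate: d = 160.667 mm → contributes +51 694 222 mm⁴
Total I = 98 554 667 mm⁴.

Ix ≈ 9.855 × 10⁷ mm⁴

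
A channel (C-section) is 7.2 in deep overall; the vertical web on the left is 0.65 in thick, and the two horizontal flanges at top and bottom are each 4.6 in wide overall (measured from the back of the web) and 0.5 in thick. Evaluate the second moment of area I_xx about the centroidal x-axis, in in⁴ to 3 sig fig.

Break the section into simple shapes (no overlaps), measuring from the bottom-left corner of the bounding box.
Web: 0.65 × 7.2, A = 4.68 in², y = 3.6 in, Ī = 20.218 in⁴.
Top flange (beyond web): 3.95 × 0.5, A = 1.975 in², y = 6.95 in, Ī = 0.041146 in⁴.
Bottom flange (beyond web): 3.95 × 0.5, A = 1.975 in², y = 0.25 in, Ī = 0.041146 in⁴.
By symmetry the centroid is at mid-height, ȳ = 3.6 in.
Transfer each piece to the centroidal x-axis using Ī + A·d² with d = y − 3.6:
  web: d = 0 in → contributes +20.218 in⁴
  top flange (beyond web): d = 3.35 in → contributes +22.206 in⁴
  bottom flange (beyond web): d = -3.35 in → contributes +22.206 in⁴
Total I = 64.629 in⁴.

I_xx ≈ 64.6 in⁴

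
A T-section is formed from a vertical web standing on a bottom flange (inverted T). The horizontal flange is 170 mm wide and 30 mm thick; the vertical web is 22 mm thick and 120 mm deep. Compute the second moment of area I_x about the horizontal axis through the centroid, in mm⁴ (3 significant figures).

I_x ≈ 1.33 × 10⁷ mm⁴

Decompose the section into non-overlapping parts with the origin at the bottom-left of its bounding rectangle.
Flange: 170 × 30, A = 5 100 mm², y = 15 mm, Ī = 382 500 mm⁴.
Web: 22 × 120, A = 2 640 mm², y = 90 mm, Ī = 3 168 000 mm⁴.
Centroid: ȳ = ΣA·y / ΣA = 40.581 mm.
Transfer each piece to the horizontal axis through the centroid using Ī + A·d² with d = y − 40.581:
  flange: d = -25.581 mm → contributes +3 719 980 mm⁴
  web: d = 49.419 mm → contributes +9 615 404 mm⁴
Total I = 13 335 384 mm⁴.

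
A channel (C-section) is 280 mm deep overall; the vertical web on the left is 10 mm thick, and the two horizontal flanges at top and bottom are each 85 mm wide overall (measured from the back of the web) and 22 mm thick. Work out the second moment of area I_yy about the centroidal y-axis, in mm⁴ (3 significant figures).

I_yy ≈ 4.31 × 10⁶ mm⁴

Decompose the section into non-overlapping parts with the origin at the bottom-left of its bounding rectangle.
Web: 10 × 280, A = 2 800 mm², x = 5 mm, Ī = 23 333 mm⁴.
Top flange (beyond web): 75 × 22, A = 1 650 mm², x = 47.5 mm, Ī = 773 438 mm⁴.
Bottom flange (beyond web): 75 × 22, A = 1 650 mm², x = 47.5 mm, Ī = 773 438 mm⁴.
Centroid: x̄ = ΣA·x / ΣA = 27.992 mm.
Transfer each piece to the centroidal y-axis using Ī + A·d² with d = x − 27.992:
  web: d = -22.992 mm → contributes +1 503 478 mm⁴
  top flange (beyond web): d = 19.508 mm → contributes +1 401 378 mm⁴
  bottom flange (beyond web): d = 19.508 mm → contributes +1 401 378 mm⁴
Total I = 4 306 233 mm⁴.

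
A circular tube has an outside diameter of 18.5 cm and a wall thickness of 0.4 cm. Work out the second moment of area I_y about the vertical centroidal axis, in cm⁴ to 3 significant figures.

Break the section into simple shapes (no overlaps), measuring from the bottom-left corner of the bounding box.
Outer circle: ⌀18.5, A = 268.8 cm², x = 9.25 cm, Ī = 5749.9 cm⁴.
Bore (subtracted): ⌀17.7, A = 246.06 cm², x = 9.25 cm, Ī = 4 818 cm⁴.
By symmetry the centroid is at mid-width, x̄ = 9.25 cm.
All pieces are centred on the vertical centroidal axis, so I = ΣĪ (holes subtracted) = 931.9 cm⁴.

I_y ≈ 932 cm⁴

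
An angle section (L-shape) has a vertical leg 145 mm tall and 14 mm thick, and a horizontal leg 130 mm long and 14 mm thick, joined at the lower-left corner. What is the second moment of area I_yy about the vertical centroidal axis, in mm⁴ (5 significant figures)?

Treat the section as a set of non-overlapping primitives; coordinates are from the bounding-box lower-left.
Vertical leg: 14 × 145, A = 2 030 mm², x = 7 mm, Ī = 33156.67 mm⁴.
Horizontal leg (remainder): 116 × 14, A = 1 624 mm², x = 72 mm, Ī = 1 821 045 mm⁴.
Centroid: x̄ = ΣA·x / ΣA = 35.88889 mm.
Transfer each piece to the vertical centroidal axis using Ī + A·d² with d = x − 35.88889:
  vertical leg: d = -28.88889 mm → contributes +1 727 330 mm⁴
  horizontal leg (remainder): d = 36.11111 mm → contributes +3 938 761 mm⁴
Total I = 5 666 091 mm⁴.

I_yy ≈ 5.6661 × 10⁶ mm⁴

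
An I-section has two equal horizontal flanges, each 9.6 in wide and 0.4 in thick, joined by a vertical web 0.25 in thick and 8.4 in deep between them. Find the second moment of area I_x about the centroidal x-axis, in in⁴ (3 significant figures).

I_x ≈ 161 in⁴

Decompose the section into non-overlapping parts with the origin at the bottom-left of its bounding rectangle.
Bottom flange: 9.6 × 0.4, A = 3.84 in², y = 0.2 in, Ī = 0.0512 in⁴.
Web: 0.25 × 8.4, A = 2.1 in², y = 4.6 in, Ī = 12.348 in⁴.
Top flange: 9.6 × 0.4, A = 3.84 in², y = 9 in, Ī = 0.0512 in⁴.
By symmetry the centroid is at mid-height, ȳ = 4.6 in.
Transfer each piece to the centroidal x-axis using Ī + A·d² with d = y − 4.6:
  bottom flange: d = -4.4 in → contributes +74.394 in⁴
  web: d = 0 in → contributes +12.348 in⁴
  top flange: d = 4.4 in → contributes +74.394 in⁴
Total I = 161.14 in⁴.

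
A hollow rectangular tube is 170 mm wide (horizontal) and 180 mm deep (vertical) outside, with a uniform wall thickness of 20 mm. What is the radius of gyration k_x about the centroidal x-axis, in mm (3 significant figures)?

Split into non-overlapping primitives; take the origin at the lower-left of the bounding box.
Outer rectangle: 170 × 180, A = 30 600 mm², y = 90 mm, Ī = 82 620 000 mm⁴.
Inner void (subtracted): 130 × 140, A = 18 200 mm², y = 90 mm, Ī = 29 726 667 mm⁴.
By symmetry the centroid is at mid-height, ȳ = 90 mm.
All pieces are centred on the centroidal x-axis, so I = ΣĪ (holes subtracted) = 52 893 333 mm⁴.
Radius of gyration: k = √(I/A) = √(52 893 333 / 12 400) = 65.311 mm.

k_x ≈ 65.3 mm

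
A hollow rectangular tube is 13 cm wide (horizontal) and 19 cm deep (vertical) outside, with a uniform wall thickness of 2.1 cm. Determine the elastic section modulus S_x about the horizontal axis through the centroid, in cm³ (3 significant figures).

Decompose the section into non-overlapping parts with the origin at the bottom-left of its bounding rectangle.
Outer rectangle: 13 × 19, A = 247 cm², y = 9.5 cm, Ī = 7430.6 cm⁴.
Inner void (subtracted): 8.8 × 14.8, A = 130.24 cm², y = 9.5 cm, Ī = 2377.3 cm⁴.
By symmetry the centroid is at mid-height, ȳ = 9.5 cm.
All pieces are centred on the horizontal axis through the centroid, so I = ΣĪ (holes subtracted) = 5053.3 cm⁴.
Extreme fibre distance c = 9.5 cm; S = I/c = 531.92 cm³.

S_x ≈ 532 cm³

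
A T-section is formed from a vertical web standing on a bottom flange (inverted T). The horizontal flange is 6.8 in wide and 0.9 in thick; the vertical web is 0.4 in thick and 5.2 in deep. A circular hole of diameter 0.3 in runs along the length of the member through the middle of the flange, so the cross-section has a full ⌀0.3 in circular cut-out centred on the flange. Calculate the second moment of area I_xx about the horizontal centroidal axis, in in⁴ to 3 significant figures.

Split into non-overlapping primitives; take the origin at the lower-left of the bounding box.
Flange: 6.8 × 0.9, A = 6.12 in², y = 0.45 in, Ī = 0.4131 in⁴.
Web: 0.4 × 5.2, A = 2.08 in², y = 3.5 in, Ī = 4.6869 in⁴.
Hole (subtracted): ⌀0.3, A = 0.070686 in², y = 0.45 in, Ī = 0.00039761 in⁴.
Centroid: ȳ = ΣA·y / ΣA = 1.2304 in.
Transfer each piece to the horizontal centroidal axis using Ī + A·d² with d = y − 1.2304:
  flange: d = -0.78039 in → contributes +4.1402 in⁴
  web: d = 2.2696 in → contributes +15.401 in⁴
  hole: d = -0.78039 in → contributes −0.043445 in⁴
Total I = 19.498 in⁴.

I_xx ≈ 19.5 in⁴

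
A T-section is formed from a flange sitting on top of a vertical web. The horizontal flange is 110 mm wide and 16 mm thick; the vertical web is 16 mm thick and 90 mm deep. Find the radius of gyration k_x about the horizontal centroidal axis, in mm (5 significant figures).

k_x ≈ 31.792 mm

Break the section into simple shapes (no overlaps), measuring from the bottom-left corner of the bounding box.
Flange: 110 × 16, A = 1 760 mm², y = 98 mm, Ī = 37546.67 mm⁴.
Web: 16 × 90, A = 1 440 mm², y = 45 mm, Ī = 972 000 mm⁴.
Centroid: ȳ = ΣA·y / ΣA = 74.15 mm.
Transfer each piece to the horizontal centroidal axis using Ī + A·d² with d = y − 74.15:
  flange: d = 23.85 mm → contributes +1 038 674 mm⁴
  web: d = -29.15 mm → contributes +2 195 600 mm⁴
Total I = 3 234 275 mm⁴.
Radius of gyration: k = √(I/A) = √(3 234 275 / 3 200) = 31.79168 mm.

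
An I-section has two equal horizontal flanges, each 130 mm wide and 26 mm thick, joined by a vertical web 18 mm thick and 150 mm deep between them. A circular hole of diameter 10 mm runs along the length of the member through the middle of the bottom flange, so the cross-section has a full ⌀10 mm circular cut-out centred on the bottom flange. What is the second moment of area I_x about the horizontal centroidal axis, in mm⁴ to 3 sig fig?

I_x ≈ 5.72 × 10⁷ mm⁴

Break the section into simple shapes (no overlaps), measuring from the bottom-left corner of the bounding box.
Bottom flange: 130 × 26, A = 3 380 mm², y = 13 mm, Ī = 190 407 mm⁴.
Web: 18 × 150, A = 2 700 mm², y = 101 mm, Ī = 5 062 500 mm⁴.
Top flange: 130 × 26, A = 3 380 mm², y = 189 mm, Ī = 190 407 mm⁴.
Hole (subtracted): ⌀10, A = 78.54 mm², y = 13 mm, Ī = 490.87 mm⁴.
Centroid: ȳ = ΣA·y / ΣA = 101.74 mm.
Transfer each piece to the horizontal centroidal axis using Ī + A·d² with d = y − 101.74:
  bottom flange: d = -88.737 mm → contributes +26 805 221 mm⁴
  web: d = -0.73672 mm → contributes +5 063 965 mm⁴
  top flange: d = 87.263 mm → contributes +25 928 702 mm⁴
  hole: d = -88.737 mm → contributes −618 930 mm⁴
Total I = 57 178 958 mm⁴.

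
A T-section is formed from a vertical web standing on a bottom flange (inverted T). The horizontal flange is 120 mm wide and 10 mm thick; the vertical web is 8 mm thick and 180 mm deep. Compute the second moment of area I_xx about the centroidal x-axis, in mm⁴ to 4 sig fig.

I_xx ≈ 9.805 × 10⁶ mm⁴

Decompose the section into non-overlapping parts with the origin at the bottom-left of its bounding rectangle.
Flange: 120 × 10, A = 1 200 mm², y = 5 mm, Ī = 10 000 mm⁴.
Web: 8 × 180, A = 1 440 mm², y = 100 mm, Ī = 3 888 000 mm⁴.
Centroid: ȳ = ΣA·y / ΣA = 56.8182 mm.
Transfer each piece to the centroidal x-axis using Ī + A·d² with d = y − 56.8182:
  flange: d = -51.8182 mm → contributes +3 232 149 mm⁴
  web: d = 43.1818 mm → contributes +6 573 124 mm⁴
Total I = 9 805 273 mm⁴.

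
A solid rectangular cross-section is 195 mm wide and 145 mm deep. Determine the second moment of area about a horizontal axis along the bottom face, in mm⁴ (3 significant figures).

The section: 195 × 145, A = 28 275 mm², y = 72.5 mm, Ī = 49 540 156 mm⁴.
Transfer it to the base of the section using Ī + A·d² with d = y − 0:
  the section: d = 72.5 mm → contributes +198 160 625 mm⁴
Total I = 198 160 625 mm⁴.

I_base ≈ 1.98 × 10⁸ mm⁴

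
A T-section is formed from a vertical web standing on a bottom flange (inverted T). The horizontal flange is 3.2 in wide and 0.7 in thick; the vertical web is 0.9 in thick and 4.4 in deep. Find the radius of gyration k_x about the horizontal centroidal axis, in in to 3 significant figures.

k_x ≈ 1.60 in

Break the section into simple shapes (no overlaps), measuring from the bottom-left corner of the bounding box.
Flange: 3.2 × 0.7, A = 2.24 in², y = 0.35 in, Ī = 0.091467 in⁴.
Web: 0.9 × 4.4, A = 3.96 in², y = 2.9 in, Ī = 6.3888 in⁴.
Centroid: ȳ = ΣA·y / ΣA = 1.9787 in.
Transfer each piece to the horizontal centroidal axis using Ī + A·d² with d = y − 1.9787:
  flange: d = -1.6287 in → contributes +6.0335 in⁴
  web: d = 0.92129 in → contributes +9.75 in⁴
Total I = 15.783 in⁴.
Radius of gyration: k = √(I/A) = √(15.783 / 6.2) = 1.5955 in.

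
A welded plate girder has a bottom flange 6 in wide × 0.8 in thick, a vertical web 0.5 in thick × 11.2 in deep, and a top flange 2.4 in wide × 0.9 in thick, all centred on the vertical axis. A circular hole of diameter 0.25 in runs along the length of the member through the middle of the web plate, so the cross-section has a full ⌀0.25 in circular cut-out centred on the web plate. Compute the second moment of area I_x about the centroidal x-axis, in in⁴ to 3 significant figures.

I_x ≈ 291 in⁴

Treat the section as a set of non-overlapping primitives; coordinates are from the bounding-box lower-left.
Bottom plate: 6 × 0.8, A = 4.8 in², y = 0.4 in, Ī = 0.256 in⁴.
Web plate: 0.5 × 11.2, A = 5.6 in², y = 6.4 in, Ī = 58.539 in⁴.
Top plate: 2.4 × 0.9, A = 2.16 in², y = 12.45 in, Ī = 0.1458 in⁴.
Hole (subtracted): ⌀0.25, A = 0.049087 in², y = 6.4 in, Ī = 0.00019175 in⁴.
Centroid: ȳ = ΣA·y / ΣA = 5.1425 in.
Transfer each piece to the centroidal x-axis using Ī + A·d² with d = y − 5.1425:
  bottom plate: d = -4.7425 in → contributes +108.22 in⁴
  web plate: d = 1.2575 in → contributes +67.393 in⁴
  top plate: d = 7.3075 in → contributes +115.49 in⁴
  hole: d = 1.2575 in → contributes −0.077809 in⁴
Total I = 291.02 in⁴.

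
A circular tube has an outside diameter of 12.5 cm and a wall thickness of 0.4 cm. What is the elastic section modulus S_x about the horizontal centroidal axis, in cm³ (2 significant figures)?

Decompose the section into non-overlapping parts with the origin at the bottom-left of its bounding rectangle.
Outer circle: ⌀12.5, A = 122.7 cm², y = 6.25 cm, Ī = 1 198 cm⁴.
Bore (subtracted): ⌀11.7, A = 107.5 cm², y = 6.25 cm, Ī = 919.8 cm⁴.
By symmetry the centroid is at mid-height, ȳ = 6.25 cm.
All pieces are centred on the horizontal centroidal axis, so I = ΣĪ (holes subtracted) = 278.6 cm⁴.
Extreme fibre distance c = 6.25 cm; S = I/c = 44.57 cm³.

S_x ≈ 45 cm³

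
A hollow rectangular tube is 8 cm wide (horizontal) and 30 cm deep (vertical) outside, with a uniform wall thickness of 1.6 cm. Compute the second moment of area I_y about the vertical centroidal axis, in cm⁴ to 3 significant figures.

I_y ≈ 1030 cm⁴

Break the section into simple shapes (no overlaps), measuring from the bottom-left corner of the bounding box.
Outer rectangle: 8 × 30, A = 240 cm², x = 4 cm, Ī = 1 280 cm⁴.
Inner void (subtracted): 4.8 × 26.8, A = 128.64 cm², x = 4 cm, Ī = 246.99 cm⁴.
By symmetry the centroid is at mid-width, x̄ = 4 cm.
All pieces are centred on the vertical centroidal axis, so I = ΣĪ (holes subtracted) = 1 033 cm⁴.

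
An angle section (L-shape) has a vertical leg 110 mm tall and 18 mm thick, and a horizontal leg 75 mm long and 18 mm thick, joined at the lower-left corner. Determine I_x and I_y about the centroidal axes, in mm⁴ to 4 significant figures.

Decompose the section into non-overlapping parts with the origin at the bottom-left of its bounding rectangle.
Vertical leg: 18 × 110, A = 1 980 mm², y = 55 mm, Ī = 1 996 500 mm⁴.
Horizontal leg (remainder): 57 × 18, A = 1 026 mm², y = 9 mm, Ī = 27 702 mm⁴.
Centroid: ȳ = ΣA·y / ΣA = 39.2994 mm.
Transfer each piece to the centroidal x-axis using Ī + A·d² with d = y − 39.2994:
  vertical leg: d = 15.7006 mm → contributes +2 484 587 mm⁴
  horizontal leg (remainder): d = -30.2994 mm → contributes +969 625 mm⁴
Total I = 3 454 213 mm⁴.
For the y-axis: x̄ = 21.7994 mm.
Repeating about the centroidal y-axis gives I_y = 1 281 605 mm⁴.

I_x ≈ 3.454 × 10⁶ mm⁴, I_y ≈ 1.282 × 10⁶ mm⁴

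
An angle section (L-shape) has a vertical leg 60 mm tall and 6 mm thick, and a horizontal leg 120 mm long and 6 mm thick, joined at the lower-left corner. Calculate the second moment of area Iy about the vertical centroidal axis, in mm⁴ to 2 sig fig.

Break the section into simple shapes (no overlaps), measuring from the bottom-left corner of the bounding box.
Vertical leg: 6 × 60, A = 360 mm², x = 3 mm, Ī = 1 080 mm⁴.
Horizontal leg (remainder): 114 × 6, A = 684 mm², x = 63 mm, Ī = 740 772 mm⁴.
Centroid: x̄ = ΣA·x / ΣA = 42.31 mm.
Transfer each piece to the vertical centroidal axis using Ī + A·d² with d = x − 42.31:
  vertical leg: d = -39.31 mm → contributes +557 389 mm⁴
  horizontal leg (remainder): d = 20.69 mm → contributes +1 033 566 mm⁴
Total I = 1 590 955 mm⁴.

Iy ≈ 1.6 × 10⁶ mm⁴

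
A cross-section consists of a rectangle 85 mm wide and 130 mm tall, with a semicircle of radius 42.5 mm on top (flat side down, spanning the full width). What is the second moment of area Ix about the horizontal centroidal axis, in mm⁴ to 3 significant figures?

Decompose the section into non-overlapping parts with the origin at the bottom-left of its bounding rectangle.
Rectangular body: 85 × 130, A = 11 050 mm², y = 65 mm, Ī = 15 562 083 mm⁴.
Semicircular cap: semicircle r = 42.5, A = 2837.3 mm², y = 148.04 mm, Ī = 358 086 mm⁴.
Centroid: ȳ = ΣA·y / ΣA = 81.965 mm.
Transfer each piece to the horizontal centroidal axis using Ī + A·d² with d = y − 81.965:
  rectangular body: d = -16.965 mm → contributes +18 742 429 mm⁴
  semicircular cap: d = 66.072 mm → contributes +12 744 309 mm⁴
Total I = 31 486 738 mm⁴.

Ix ≈ 3.15 × 10⁷ mm⁴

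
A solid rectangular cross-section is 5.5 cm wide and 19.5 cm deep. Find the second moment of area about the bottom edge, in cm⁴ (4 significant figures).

The section: 5.5 × 19.5, A = 107.25 cm², y = 9.75 cm, Ī = 3398.48 cm⁴.
Transfer it to a horizontal axis along the bottom face using Ī + A·d² with d = y − 0:
  the section: d = 9.75 cm → contributes +13593.9 cm⁴
Total I = 13593.9 cm⁴.

I_base ≈ 1.359 × 10⁴ cm⁴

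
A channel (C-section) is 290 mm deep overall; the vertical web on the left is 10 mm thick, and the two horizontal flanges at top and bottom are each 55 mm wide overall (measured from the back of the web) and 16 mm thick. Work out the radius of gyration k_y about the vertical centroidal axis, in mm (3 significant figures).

Break the section into simple shapes (no overlaps), measuring from the bottom-left corner of the bounding box.
Web: 10 × 290, A = 2 900 mm², x = 5 mm, Ī = 24 167 mm⁴.
Top flange (beyond web): 45 × 16, A = 720 mm², x = 32.5 mm, Ī = 121 500 mm⁴.
Bottom flange (beyond web): 45 × 16, A = 720 mm², x = 32.5 mm, Ī = 121 500 mm⁴.
Centroid: x̄ = ΣA·x / ΣA = 14.124 mm.
Transfer each piece to the vertical centroidal axis using Ī + A·d² with d = x − 14.124:
  web: d = -9.1244 mm → contributes +265 606 mm⁴
  top flange (beyond web): d = 18.376 mm → contributes +364 616 mm⁴
  bottom flange (beyond web): d = 18.376 mm → contributes +364 616 mm⁴
Total I = 994 839 mm⁴.
Radius of gyration: k = √(I/A) = √(994 839 / 4 340) = 15.14 mm.

k_y ≈ 15.1 mm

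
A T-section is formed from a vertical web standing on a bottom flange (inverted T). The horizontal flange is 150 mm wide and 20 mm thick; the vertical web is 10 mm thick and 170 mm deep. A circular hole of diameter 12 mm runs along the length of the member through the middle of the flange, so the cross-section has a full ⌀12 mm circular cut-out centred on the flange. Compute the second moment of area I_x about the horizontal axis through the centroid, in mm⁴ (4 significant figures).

Split into non-overlapping primitives; take the origin at the lower-left of the bounding box.
Flange: 150 × 20, A = 3 000 mm², y = 10 mm, Ī = 100 000 mm⁴.
Web: 10 × 170, A = 1 700 mm², y = 105 mm, Ī = 4 094 167 mm⁴.
Hole (subtracted): ⌀12, A = 113.097 mm², y = 10 mm, Ī = 1017.88 mm⁴.
Centroid: ȳ = ΣA·y / ΣA = 45.2089 mm.
Transfer each piece to the horizontal axis through the centroid using Ī + A·d² with d = y − 45.2089:
  flange: d = -35.2089 mm → contributes +3 819 009 mm⁴
  web: d = 59.7911 mm → contributes +10 171 616 mm⁴
  hole: d = -35.2089 mm → contributes −141 221 mm⁴
Total I = 13 849 404 mm⁴.

I_x ≈ 1.385 × 10⁷ mm⁴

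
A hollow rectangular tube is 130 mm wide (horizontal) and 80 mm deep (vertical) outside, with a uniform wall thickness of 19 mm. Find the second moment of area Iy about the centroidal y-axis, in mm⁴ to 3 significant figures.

Iy ≈ 1.19 × 10⁷ mm⁴

Treat the section as a set of non-overlapping primitives; coordinates are from the bounding-box lower-left.
Outer rectangle: 130 × 80, A = 10 400 mm², x = 65 mm, Ī = 14 646 667 mm⁴.
Inner void (subtracted): 92 × 42, A = 3 864 mm², x = 65 mm, Ī = 2 725 408 mm⁴.
By symmetry the centroid is at mid-width, x̄ = 65 mm.
All pieces are centred on the centroidal y-axis, so I = ΣĪ (holes subtracted) = 11 921 259 mm⁴.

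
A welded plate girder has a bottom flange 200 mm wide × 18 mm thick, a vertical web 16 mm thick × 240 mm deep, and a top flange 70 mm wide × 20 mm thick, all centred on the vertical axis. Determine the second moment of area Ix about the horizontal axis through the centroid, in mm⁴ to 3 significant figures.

Ix ≈ 9.31 × 10⁷ mm⁴

Break the section into simple shapes (no overlaps), measuring from the bottom-left corner of the bounding box.
Bottom plate: 200 × 18, A = 3 600 mm², y = 9 mm, Ī = 97 200 mm⁴.
Web plate: 16 × 240, A = 3 840 mm², y = 138 mm, Ī = 18 432 000 mm⁴.
Top plate: 70 × 20, A = 1 400 mm², y = 268 mm, Ī = 46 667 mm⁴.
Centroid: ȳ = ΣA·y / ΣA = 106.05 mm.
Transfer each piece to the horizontal axis through the centroid using Ī + A·d² with d = y − 106.05:
  bottom plate: d = -97.054 mm → contributes +34 007 533 mm⁴
  web plate: d = 31.946 mm → contributes +22 350 827 mm⁴
  top plate: d = 161.95 mm → contributes +36 763 641 mm⁴
Total I = 93 122 001 mm⁴.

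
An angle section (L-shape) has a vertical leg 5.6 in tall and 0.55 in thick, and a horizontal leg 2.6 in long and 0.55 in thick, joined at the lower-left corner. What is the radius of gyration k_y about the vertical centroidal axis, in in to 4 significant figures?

Decompose the section into non-overlapping parts with the origin at the bottom-left of its bounding rectangle.
Vertical leg: 0.55 × 5.6, A = 3.08 in², x = 0.275 in, Ī = 0.0776417 in⁴.
Horizontal leg (remainder): 2.05 × 0.55, A = 1.1275 in², x = 1.575 in, Ī = 0.39486 in⁴.
Centroid: x̄ = ΣA·x / ΣA = 0.623366 in.
Transfer each piece to the vertical centroidal axis using Ī + A·d² with d = x − 0.623366:
  vertical leg: d = -0.348366 in → contributes +0.451427 in⁴
  horizontal leg (remainder): d = 0.951634 in → contributes +1.41593 in⁴
Total I = 1.86736 in⁴.
Radius of gyration: k = √(I/A) = √(1.86736 / 4.2075) = 0.666196 in.

k_y ≈ 0.6662 in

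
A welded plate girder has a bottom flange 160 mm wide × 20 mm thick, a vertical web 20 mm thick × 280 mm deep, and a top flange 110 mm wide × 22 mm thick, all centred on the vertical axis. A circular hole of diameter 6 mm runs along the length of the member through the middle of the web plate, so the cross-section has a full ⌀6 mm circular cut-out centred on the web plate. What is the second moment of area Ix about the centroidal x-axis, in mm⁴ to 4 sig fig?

Ix ≈ 1.628 × 10⁸ mm⁴

Decompose the section into non-overlapping parts with the origin at the bottom-left of its bounding rectangle.
Bottom plate: 160 × 20, A = 3 200 mm², y = 10 mm, Ī = 106 667 mm⁴.
Web plate: 20 × 280, A = 5 600 mm², y = 160 mm, Ī = 36 586 667 mm⁴.
Top plate: 110 × 22, A = 2 420 mm², y = 311 mm, Ī = 97606.7 mm⁴.
Hole (subtracted): ⌀6, A = 28.2743 mm², y = 160 mm, Ī = 63.6173 mm⁴.
Centroid: ȳ = ΣA·y / ΣA = 149.762 mm.
Transfer each piece to the centroidal x-axis using Ī + A·d² with d = y − 149.762:
  bottom plate: d = -139.762 mm → contributes +62 613 671 mm⁴
  web plate: d = 10.2379 mm → contributes +37 173 631 mm⁴
  top plate: d = 161.238 mm → contributes +63 011 961 mm⁴
  hole: d = 10.2379 mm → contributes −3027.19 mm⁴
Total I = 162 796 235 mm⁴.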